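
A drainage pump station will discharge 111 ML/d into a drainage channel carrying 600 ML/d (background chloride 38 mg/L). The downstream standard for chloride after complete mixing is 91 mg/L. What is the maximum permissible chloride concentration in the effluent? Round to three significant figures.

377 mg/L

At the limit, (Qr·Cr + Qe·Cₑ)/(Qr + Qe) = 91:
Cₑ = (711.0·91 − 600.0·38.00) / 111.0 = 377.5 mg/L.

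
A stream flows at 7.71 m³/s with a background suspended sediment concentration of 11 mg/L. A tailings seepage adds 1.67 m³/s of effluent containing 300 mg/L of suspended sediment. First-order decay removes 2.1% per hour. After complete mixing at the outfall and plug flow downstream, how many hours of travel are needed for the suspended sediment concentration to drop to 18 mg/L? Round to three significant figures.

Mass balance: C = (7.710·11.00 + 1.670·300.0) / 9.380 = 585.8/9.380 = 62.45 mg/L.
2.1%/h lost → k = −ln(1 − 0.021) = 0.02122 h⁻¹.
62.45·exp(−k·t) = 18 → t = ln(62.45/18)/k = 211000 s = 58.62 h.

58.6 h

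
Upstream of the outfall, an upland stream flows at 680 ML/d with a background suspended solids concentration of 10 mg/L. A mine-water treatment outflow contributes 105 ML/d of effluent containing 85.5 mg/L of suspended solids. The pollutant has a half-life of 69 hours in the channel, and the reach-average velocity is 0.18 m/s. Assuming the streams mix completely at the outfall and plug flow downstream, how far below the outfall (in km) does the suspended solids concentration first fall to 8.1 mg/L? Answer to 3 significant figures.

Flow-weighted average: C = (680.0·10.00 + 105.0·85.50) / 785.0 = 15780/785.0 = 20.10 mg/L.
Half-life 69 h → k = ln 2 / 69 = 0.01005 h⁻¹ = 0.2411 d⁻¹.
Set 20.10·exp(−k·t) = 8.1 → t = ln(20.10/8.1)/k = 325700 s = 90.47 h.
Distance = v·t = 0.18·325700 = 58620 m = 58.62 km.

58.6 km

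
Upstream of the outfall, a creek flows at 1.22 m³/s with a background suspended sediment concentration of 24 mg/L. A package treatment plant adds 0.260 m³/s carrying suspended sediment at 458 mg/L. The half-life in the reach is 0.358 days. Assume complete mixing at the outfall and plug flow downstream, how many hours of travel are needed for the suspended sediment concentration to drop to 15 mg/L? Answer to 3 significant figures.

Conservation of mass: C = (1.220·24.00 + 0.2600·458.0) / 1.480 = 148.4/1.480 = 100.2 mg/L.
Half-life 0.358 d → k = ln 2 / 0.358 = 1.936 d⁻¹.
100.2·exp(−k·t) = 15 → t = ln(100.2/15)/k = 84770 s = 23.55 h.

23.5 h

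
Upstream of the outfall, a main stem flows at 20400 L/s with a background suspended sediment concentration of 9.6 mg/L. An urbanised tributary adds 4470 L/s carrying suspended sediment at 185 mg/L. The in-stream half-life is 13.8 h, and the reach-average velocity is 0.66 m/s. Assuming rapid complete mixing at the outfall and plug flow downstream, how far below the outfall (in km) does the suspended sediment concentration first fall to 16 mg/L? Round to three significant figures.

44.7 km

Flow-weighted average: C = (20400·9.600 + 4470·185.0) / 24870 = 1023000/24870 = 41.13 mg/L.
Half-life 13.8 h → k = ln 2 / 13.8 = 0.05023 h⁻¹ = 1.205 d⁻¹.
Set 41.13·exp(−k·t) = 16 → t = ln(41.13/16)/k = 67660 s = 18.80 h.
Distance = v·t = 0.66·67660 = 44660 m = 44.66 km.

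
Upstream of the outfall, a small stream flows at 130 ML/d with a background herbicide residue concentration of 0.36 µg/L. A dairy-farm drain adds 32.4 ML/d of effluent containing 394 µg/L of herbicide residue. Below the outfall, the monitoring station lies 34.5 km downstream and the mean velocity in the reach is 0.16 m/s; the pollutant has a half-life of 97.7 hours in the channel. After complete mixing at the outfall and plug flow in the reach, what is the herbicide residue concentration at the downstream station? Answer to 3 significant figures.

51.6 µg/L

Mass balance: C = (130.0·0.3600 + 32.40·394.0) / 162.4 = 12810/162.4 = 78.89 µg/L.
Travel time t = 34.5·1000 / 0.16 = 215600 s = 59.90 h.
Half-life 97.7 h → k = ln 2 / 97.7 = 0.007095 h⁻¹ = 0.1703 d⁻¹.
After decay, C = 78.89 × e^(−kt) = 78.89 × 0.6538 = 51.58 µg/L.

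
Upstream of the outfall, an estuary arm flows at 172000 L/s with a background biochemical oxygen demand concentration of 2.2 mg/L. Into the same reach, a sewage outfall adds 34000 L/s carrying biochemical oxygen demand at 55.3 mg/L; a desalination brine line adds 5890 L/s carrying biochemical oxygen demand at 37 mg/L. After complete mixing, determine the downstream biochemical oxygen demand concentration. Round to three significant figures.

11.7 mg/L

Mixed concentration C = ΣQC/ΣQ = (172000·2.200 + 34000·55.30 + 5890·37.00) / 211900 = 2477000/211900 = 11.69 mg/L.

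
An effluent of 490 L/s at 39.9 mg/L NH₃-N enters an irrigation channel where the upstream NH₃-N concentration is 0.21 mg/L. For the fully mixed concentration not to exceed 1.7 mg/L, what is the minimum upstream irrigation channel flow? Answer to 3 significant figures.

Set C_mix = 1.7: (Q·0.2100 + 490.0·39.90) / (Q + 490.0) = 1.7
→ Q = 490.0·(39.90 − 1.7)/(1.7 − 0.2100) = 12560 L/s.

12600 L/s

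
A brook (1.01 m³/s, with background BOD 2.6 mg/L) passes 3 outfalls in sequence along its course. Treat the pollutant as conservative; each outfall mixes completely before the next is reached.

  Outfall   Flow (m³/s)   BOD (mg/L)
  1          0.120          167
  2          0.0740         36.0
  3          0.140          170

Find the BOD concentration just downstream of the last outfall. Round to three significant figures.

36.6 mg/L

Outfall 1: combined Q = 1.130 m³/s; C = (1.010·2.600 + 0.1200·167.0)/1.130 = 20.06 mg/L.
Outfall 2: combined Q = 1.204 m³/s; C = (1.130·20.06 + 0.07400·36.00)/1.204 = 21.04 mg/L.
Outfall 3: combined Q = 1.344 m³/s; C = (1.204·21.04 + 0.1400·170.0)/1.344 = 36.56 mg/L.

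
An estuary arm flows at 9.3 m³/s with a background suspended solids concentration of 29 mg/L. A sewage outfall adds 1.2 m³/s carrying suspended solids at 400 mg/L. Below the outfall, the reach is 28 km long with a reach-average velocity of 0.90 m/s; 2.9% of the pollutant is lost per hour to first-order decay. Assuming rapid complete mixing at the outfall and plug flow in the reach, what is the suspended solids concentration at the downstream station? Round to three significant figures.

55.4 mg/L

After mixing, C = (9.300·29.00 + 1.200·400.0) / 10.50 = 749.7/10.50 = 71.40 mg/L.
Travel time t = 28·1000 / 0.90 = 31110 s = 8.642 h.
2.9%/h lost → k = −ln(1 − 0.029) = 0.02943 h⁻¹.
After decay, C = 71.40 × e^(−kt) = 71.40 × 0.7754 = 55.37 mg/L.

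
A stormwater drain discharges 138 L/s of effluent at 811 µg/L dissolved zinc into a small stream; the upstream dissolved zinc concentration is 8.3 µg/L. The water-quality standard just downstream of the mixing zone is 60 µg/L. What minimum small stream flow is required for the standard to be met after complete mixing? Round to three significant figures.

2000 L/s

Set C_mix = 60: (Q·8.300 + 138.0·811.0) / (Q + 138.0) = 60
→ Q = 138.0·(811.0 − 60)/(60 − 8.300) = 2005 L/s.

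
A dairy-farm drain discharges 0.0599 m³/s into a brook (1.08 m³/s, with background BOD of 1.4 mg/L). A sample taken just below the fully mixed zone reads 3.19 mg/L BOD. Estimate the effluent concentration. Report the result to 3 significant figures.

35.5 mg/L

Mass balance: 1.080·1.400 + 0.05990·Cₑ = 1.140·3.190
→ Cₑ = (1.140·3.190 − 1.080·1.400) / 0.05990 = 35.46 mg/L.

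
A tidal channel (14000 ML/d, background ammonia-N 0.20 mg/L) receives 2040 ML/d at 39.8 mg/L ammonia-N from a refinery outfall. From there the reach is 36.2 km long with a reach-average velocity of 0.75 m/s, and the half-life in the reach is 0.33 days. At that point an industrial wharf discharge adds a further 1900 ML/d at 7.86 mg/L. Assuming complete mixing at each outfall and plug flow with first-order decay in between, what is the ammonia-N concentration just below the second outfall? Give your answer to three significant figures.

After mixing, C = (14000·0.2000 + 2040·39.80) / 16040 = 83990/16040 = 5.236 mg/L; combined flow 16040 ML/d.
Travel time t = 36.2·1000 / 0.75 = 48270 s = 13.41 h.
Half-life 0.33 d → k = ln 2 / 0.33 = 2.100 d⁻¹.
Decay over the reach: 5.236·exp(−kt) = 5.236·0.3093 = 1.620 mg/L.
Second outfall: C = (16040·1.620 + 1900·7.860)/17940 = 2.281 mg/L.

2.28 mg/L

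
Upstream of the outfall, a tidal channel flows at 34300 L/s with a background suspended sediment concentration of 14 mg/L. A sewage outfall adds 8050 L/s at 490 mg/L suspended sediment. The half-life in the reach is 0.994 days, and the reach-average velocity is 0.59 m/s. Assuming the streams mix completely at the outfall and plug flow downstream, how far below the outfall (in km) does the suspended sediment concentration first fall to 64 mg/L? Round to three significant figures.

Mixed concentration C = ΣQC/ΣQ = (34300·14.00 + 8050·490.0) / 42350 = 4425000/42350 = 104.5 mg/L.
Half-life 0.994 d → k = ln 2 / 0.994 = 0.6973 d⁻¹.
Set 104.5·exp(−k·t) = 64 → t = ln(104.5/64)/k = 60720 s = 16.87 h.
Distance = v·t = 0.59·60720 = 35830 m = 35.83 km.

35.8 km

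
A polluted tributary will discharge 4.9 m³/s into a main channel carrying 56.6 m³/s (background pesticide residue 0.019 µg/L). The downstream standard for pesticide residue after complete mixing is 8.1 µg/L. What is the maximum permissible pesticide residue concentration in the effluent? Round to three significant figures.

At the limit, (Qr·Cr + Qe·Cₑ)/(Qr + Qe) = 8.1:
Cₑ = (61.50·8.1 − 56.60·0.01900) / 4.900 = 101.4 µg/L.

101 µg/L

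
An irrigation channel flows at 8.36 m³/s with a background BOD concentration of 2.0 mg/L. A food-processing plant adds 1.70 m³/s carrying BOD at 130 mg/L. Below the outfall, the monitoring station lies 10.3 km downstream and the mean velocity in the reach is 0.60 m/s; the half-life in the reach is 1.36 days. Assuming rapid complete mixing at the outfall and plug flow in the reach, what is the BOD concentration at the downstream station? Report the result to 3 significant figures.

Conservation of mass: C = (8.360·2.000 + 1.700·130.0) / 10.06 = 237.7/10.06 = 23.63 mg/L.
Travel time t = 10.3·1000 / 0.60 = 17170 s = 4.769 h.
Half-life 1.36 d → k = ln 2 / 1.36 = 0.5097 d⁻¹.
Applying C = C₀e^(−kt): 23.63 × 0.9037 = 21.35 mg/L.

21.4 mg/L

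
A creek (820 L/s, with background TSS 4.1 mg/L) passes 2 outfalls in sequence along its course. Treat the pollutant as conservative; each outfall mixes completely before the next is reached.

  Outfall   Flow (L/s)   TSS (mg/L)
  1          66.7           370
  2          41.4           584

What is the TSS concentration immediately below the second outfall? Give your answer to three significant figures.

56.3 mg/L

After outfall 1: Q = 820.0 + 66.70 = 886.7 L/s; C = (820.0·4.100 + 66.70·370.0)/886.7 = 31.62 mg/L.
After outfall 2: Q = 886.7 + 41.40 = 928.1 L/s; C = (886.7·31.62 + 41.40·584.0)/928.1 = 56.26 mg/L.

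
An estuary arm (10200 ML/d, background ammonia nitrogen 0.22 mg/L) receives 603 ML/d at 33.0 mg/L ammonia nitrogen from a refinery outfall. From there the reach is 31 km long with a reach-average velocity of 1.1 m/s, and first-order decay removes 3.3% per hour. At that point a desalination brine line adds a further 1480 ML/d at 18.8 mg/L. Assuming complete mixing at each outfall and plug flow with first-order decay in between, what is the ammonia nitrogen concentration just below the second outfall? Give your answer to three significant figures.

Mixed concentration C = ΣQC/ΣQ = (10200·0.2200 + 603.0·33.00) / 10800 = 22140/10800 = 2.050 mg/L; combined flow 10800 ML/d.
Travel time t = 31·1000 / 1.1 = 28180 s = 7.828 h.
3.3%/h lost → k = −ln(1 − 0.033) = 0.03356 h⁻¹.
First-order decay: C = 2.050·exp(−k·t) = 2.050·0.7690 = 1.576 mg/L.
At the second outfall, C = (10800·1.576 + 1480·18.80) / (10800 + 1480) = 3.652 mg/L.

3.65 mg/L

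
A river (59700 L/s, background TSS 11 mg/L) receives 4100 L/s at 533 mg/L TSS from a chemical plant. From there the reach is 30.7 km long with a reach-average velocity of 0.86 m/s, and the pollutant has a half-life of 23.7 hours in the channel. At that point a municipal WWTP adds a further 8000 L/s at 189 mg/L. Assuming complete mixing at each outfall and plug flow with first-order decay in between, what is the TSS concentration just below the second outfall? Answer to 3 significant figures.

Mass balance: C = (59700·11.00 + 4100·533.0) / 63800 = 2842000/63800 = 44.55 mg/L; combined flow 63800 L/s.
Travel time t = 30.7·1000 / 0.86 = 35700 s = 9.916 h.
Half-life 23.7 h → k = ln 2 / 23.7 = 0.02925 h⁻¹ = 0.7019 d⁻¹.
Applying C = C₀e^(−kt): 44.55 × 0.7483 = 33.33 mg/L.
At the second outfall, C = (63800·33.33 + 8000·189.0) / (63800 + 8000) = 50.68 mg/L.

50.7 mg/L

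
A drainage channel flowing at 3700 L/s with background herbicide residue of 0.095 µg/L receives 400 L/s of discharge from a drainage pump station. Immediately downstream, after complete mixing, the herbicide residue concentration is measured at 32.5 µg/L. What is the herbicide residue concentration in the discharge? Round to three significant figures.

Mass balance: 3700·0.09500 + 400.0·Cₑ = 4100·32.50
→ Cₑ = (4100·32.50 − 3700·0.09500) / 400.0 = 332.2 µg/L.

332 µg/L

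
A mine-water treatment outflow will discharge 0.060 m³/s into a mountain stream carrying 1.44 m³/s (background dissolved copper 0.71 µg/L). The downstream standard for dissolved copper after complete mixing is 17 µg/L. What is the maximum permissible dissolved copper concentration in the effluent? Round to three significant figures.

At the limit, (Qr·Cr + Qe·Cₑ)/(Qr + Qe) = 17:
Cₑ = (1.500·17 − 1.440·0.7100) / 0.06000 = 408.0 µg/L.

408 µg/L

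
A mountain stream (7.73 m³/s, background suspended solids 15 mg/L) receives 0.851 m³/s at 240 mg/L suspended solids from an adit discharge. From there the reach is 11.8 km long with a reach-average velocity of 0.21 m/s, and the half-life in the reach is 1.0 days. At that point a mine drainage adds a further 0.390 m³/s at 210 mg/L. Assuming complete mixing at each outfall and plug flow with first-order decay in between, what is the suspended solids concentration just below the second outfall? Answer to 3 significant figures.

31.9 mg/L

After mixing, C = (7.730·15.00 + 0.8510·240.0) / 8.581 = 320.2/8.581 = 37.31 mg/L; combined flow 8.581 m³/s.
Travel time t = 11.8·1000 / 0.21 = 56190 s = 15.61 h.
Half-life 1.0 d → k = ln 2 / 1.0 = 0.6931 d⁻¹.
Decay over the reach: 37.31·exp(−kt) = 37.31·0.6371 = 23.77 mg/L.
At the second outfall, C = (8.581·23.77 + 0.3900·210.0) / (8.581 + 0.3900) = 31.87 mg/L.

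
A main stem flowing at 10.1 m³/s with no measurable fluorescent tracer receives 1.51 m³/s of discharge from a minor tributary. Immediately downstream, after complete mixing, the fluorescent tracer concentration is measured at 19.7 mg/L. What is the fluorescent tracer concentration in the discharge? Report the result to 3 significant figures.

Mass balance: 10.10·0 + 1.510·Cₑ = 11.61·19.70
→ Cₑ = (11.61·19.70 − 10.10·0) / 1.510 = 151.5 mg/L.

151 mg/L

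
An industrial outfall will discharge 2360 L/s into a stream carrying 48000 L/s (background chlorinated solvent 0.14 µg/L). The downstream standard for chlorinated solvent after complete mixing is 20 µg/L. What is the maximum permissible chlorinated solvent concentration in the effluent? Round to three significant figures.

424 µg/L

At the limit, (Qr·Cr + Qe·Cₑ)/(Qr + Qe) = 20:
Cₑ = (50360·20 − 48000·0.1400) / 2360 = 423.9 µg/L.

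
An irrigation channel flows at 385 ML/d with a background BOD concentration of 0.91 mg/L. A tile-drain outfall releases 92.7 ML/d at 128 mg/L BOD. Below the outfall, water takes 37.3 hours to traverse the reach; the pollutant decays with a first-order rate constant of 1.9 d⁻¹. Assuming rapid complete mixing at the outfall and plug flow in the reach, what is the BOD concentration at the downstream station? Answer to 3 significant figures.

Mixed concentration C = ΣQC/ΣQ = (385.0·0.9100 + 92.70·128.0) / 477.7 = 12220/477.7 = 25.57 mg/L.
After decay, C = 25.57 × e^(−kt) = 25.57 × 0.05219 = 1.335 mg/L.

1.33 mg/L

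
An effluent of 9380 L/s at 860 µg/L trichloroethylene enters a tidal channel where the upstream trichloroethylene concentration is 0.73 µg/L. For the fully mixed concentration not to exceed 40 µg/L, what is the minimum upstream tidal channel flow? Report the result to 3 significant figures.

Set C_mix = 40: (Q·0.7300 + 9380·860.0) / (Q + 9380) = 40
→ Q = 9380·(860.0 − 40)/(40 − 0.7300) = 195900 L/s.

196000 L/s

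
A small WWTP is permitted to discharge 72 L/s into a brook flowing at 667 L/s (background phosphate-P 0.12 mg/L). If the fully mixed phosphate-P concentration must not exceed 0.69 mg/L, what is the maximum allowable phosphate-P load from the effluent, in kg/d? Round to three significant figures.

Mass balance at the limit: 667.0·0.1200 + 72.00·Cₑ = 739.0·0.69 → Cₑ = 5.970 mg/L.
72.00 L/s = 0.07200 m³/s. Load = 0.07200 m³/s × 5.970 g/m³ × 86 400 s/d = 37.14 kg/d.

37.1 kg/d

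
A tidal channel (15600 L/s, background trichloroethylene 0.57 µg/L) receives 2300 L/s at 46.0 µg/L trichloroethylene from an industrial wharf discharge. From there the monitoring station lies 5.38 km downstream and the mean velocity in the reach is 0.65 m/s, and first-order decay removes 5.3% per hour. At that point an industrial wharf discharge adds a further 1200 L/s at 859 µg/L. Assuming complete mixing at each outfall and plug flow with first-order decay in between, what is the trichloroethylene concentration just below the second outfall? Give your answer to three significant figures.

Mixed concentration C = ΣQC/ΣQ = (15600·0.5700 + 2300·46.00) / 17900 = 114700/17900 = 6.407 µg/L; combined flow 17900 L/s.
Travel time t = 5.38·1000 / 0.65 = 8277 s = 2.299 h.
5.3%/h lost → k = −ln(1 − 0.053) = 0.05446 h⁻¹.
First-order decay: C = 6.407·exp(−k·t) = 6.407·0.8823 = 5.653 µg/L.
At the second outfall, C = (17900·5.653 + 1200·859.0) / (17900 + 1200) = 59.27 µg/L.

59.3 µg/L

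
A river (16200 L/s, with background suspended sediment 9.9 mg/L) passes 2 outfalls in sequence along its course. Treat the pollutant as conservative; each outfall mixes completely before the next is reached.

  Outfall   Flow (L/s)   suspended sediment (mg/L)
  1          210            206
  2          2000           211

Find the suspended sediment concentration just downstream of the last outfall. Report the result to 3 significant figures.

After outfall 1: Q = 16200 + 210.0 = 16410 L/s; C = (16200·9.900 + 210.0·206.0)/16410 = 12.41 mg/L.
After outfall 2: Q = 16410 + 2000 = 18410 L/s; C = (16410·12.41 + 2000·211.0)/18410 = 33.98 mg/L.

34.0 mg/L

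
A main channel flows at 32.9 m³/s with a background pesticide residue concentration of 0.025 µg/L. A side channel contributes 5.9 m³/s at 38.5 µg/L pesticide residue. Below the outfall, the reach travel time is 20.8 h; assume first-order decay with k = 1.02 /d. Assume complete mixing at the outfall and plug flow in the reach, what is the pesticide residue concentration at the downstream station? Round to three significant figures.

2.43 µg/L

Conservation of mass: C = (32.90·0.02500 + 5.900·38.50) / 38.80 = 228.0/38.80 = 5.876 µg/L.
Decay over the reach: 5.876·exp(−kt) = 5.876·0.4131 = 2.427 µg/L.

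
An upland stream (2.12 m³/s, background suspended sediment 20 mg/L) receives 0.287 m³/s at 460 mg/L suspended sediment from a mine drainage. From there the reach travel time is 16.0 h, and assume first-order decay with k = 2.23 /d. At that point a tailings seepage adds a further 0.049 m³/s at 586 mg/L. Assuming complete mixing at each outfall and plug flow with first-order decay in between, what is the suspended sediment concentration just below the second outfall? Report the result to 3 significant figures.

27.8 mg/L

Mixed concentration C = ΣQC/ΣQ = (2.120·20.00 + 0.2870·460.0) / 2.407 = 174.4/2.407 = 72.46 mg/L; combined flow 2.407 m³/s.
Applying C = C₀e^(−kt): 72.46 × 0.2261 = 16.39 mg/L.
At the second outfall, C = (2.407·16.39 + 0.04900·586.0) / (2.407 + 0.04900) = 27.75 mg/L.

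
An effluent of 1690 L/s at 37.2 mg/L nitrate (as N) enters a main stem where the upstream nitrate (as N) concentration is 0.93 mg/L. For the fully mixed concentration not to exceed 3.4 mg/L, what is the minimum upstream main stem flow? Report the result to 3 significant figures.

23100 L/s

Set C_mix = 3.4: (Q·0.9300 + 1690·37.20) / (Q + 1690) = 3.4
→ Q = 1690·(37.20 − 3.4)/(3.4 − 0.9300) = 23130 L/s.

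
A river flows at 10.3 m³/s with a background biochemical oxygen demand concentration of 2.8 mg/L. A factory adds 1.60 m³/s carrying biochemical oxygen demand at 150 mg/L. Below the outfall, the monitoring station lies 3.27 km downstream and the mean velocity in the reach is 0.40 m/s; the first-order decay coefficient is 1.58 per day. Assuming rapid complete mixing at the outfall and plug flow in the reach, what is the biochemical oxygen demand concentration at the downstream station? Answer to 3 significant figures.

19.5 mg/L

Mixed concentration C = ΣQC/ΣQ = (10.30·2.800 + 1.600·150.0) / 11.90 = 268.8/11.90 = 22.59 mg/L.
Travel time t = 3.27·1000 / 0.40 = 8175 s = 2.271 h.
Applying C = C₀e^(−kt): 22.59 × 0.8611 = 19.45 mg/L.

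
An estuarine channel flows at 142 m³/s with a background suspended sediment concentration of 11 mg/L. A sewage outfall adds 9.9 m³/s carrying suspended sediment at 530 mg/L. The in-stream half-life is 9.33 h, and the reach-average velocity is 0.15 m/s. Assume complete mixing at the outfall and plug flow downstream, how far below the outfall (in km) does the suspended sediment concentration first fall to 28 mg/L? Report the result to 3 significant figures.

3.42 km

Flow-weighted average: C = (142.0·11.00 + 9.900·530.0) / 151.9 = 6809/151.9 = 44.83 mg/L.
Half-life 9.33 h → k = ln 2 / 9.33 = 0.07429 h⁻¹ = 1.783 d⁻¹.
Set 44.83·exp(−k·t) = 28 → t = ln(44.83/28)/k = 22800 s = 6.334 h.
Distance = v·t = 0.15·22800 = 3420 m = 3.420 km.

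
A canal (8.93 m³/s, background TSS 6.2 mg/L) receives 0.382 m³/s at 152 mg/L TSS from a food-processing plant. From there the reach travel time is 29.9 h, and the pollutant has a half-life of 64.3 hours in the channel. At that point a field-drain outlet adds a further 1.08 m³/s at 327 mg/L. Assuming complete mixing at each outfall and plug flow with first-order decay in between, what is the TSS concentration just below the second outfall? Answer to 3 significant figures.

Conservation of mass: C = (8.930·6.200 + 0.3820·152.0) / 9.312 = 113.4/9.312 = 12.18 mg/L; combined flow 9.312 m³/s.
Half-life 64.3 h → k = ln 2 / 64.3 = 0.01078 h⁻¹ = 0.2587 d⁻¹.
After decay, C = 12.18 × e^(−kt) = 12.18 × 0.7245 = 8.825 mg/L.
At the second outfall, C = (9.312·8.825 + 1.080·327.0) / (9.312 + 1.080) = 41.89 mg/L.

41.9 mg/L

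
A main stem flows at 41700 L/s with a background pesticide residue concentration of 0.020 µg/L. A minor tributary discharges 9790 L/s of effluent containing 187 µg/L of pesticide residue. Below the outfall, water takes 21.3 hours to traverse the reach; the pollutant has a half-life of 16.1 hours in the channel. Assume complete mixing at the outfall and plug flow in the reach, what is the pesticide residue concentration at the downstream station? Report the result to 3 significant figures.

Conservation of mass: C = (41700·0.02000 + 9790·187.0) / 51490 = 1832000/51490 = 35.57 µg/L.
Half-life 16.1 h → k = ln 2 / 16.1 = 0.04305 h⁻¹ = 1.033 d⁻¹.
Applying C = C₀e^(−kt): 35.57 × 0.3997 = 14.22 µg/L.

14.2 µg/L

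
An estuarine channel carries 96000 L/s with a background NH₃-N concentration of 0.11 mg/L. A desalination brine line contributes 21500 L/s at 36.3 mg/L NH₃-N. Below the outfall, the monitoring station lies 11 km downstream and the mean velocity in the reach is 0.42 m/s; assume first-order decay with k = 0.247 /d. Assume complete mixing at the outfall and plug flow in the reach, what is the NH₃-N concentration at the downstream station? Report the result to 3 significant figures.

6.25 mg/L

Mixed concentration C = ΣQC/ΣQ = (96000·0.1100 + 21500·36.30) / 117500 = 791000/117500 = 6.732 mg/L.
Travel time t = 11·1000 / 0.42 = 26190 s = 7.275 h.
Decay over the reach: 6.732·exp(−kt) = 6.732·0.9279 = 6.246 mg/L.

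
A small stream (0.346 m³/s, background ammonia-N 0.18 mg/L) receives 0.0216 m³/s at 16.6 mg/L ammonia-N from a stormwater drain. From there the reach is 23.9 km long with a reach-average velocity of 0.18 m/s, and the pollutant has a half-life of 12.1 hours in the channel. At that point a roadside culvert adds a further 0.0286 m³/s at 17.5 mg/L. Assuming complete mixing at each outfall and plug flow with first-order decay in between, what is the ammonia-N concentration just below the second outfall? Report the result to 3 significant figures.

Flow-weighted average: C = (0.3460·0.1800 + 0.02160·16.60) / 0.3676 = 0.4208/0.3676 = 1.145 mg/L; combined flow 0.3676 m³/s.
Travel time t = 23.9·1000 / 0.18 = 132800 s = 36.88 h.
Half-life 12.1 h → k = ln 2 / 12.1 = 0.05728 h⁻¹ = 1.375 d⁻¹.
Decay over the reach: 1.145·exp(−kt) = 1.145·0.1209 = 0.1384 mg/L.
Second outfall: C = (0.3676·0.1384 + 0.02860·17.50)/0.3962 = 1.392 mg/L.

1.39 mg/L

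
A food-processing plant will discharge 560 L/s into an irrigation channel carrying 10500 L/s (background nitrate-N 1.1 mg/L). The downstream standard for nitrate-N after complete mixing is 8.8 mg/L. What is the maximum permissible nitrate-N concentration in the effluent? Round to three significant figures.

153 mg/L

At the limit, (Qr·Cr + Qe·Cₑ)/(Qr + Qe) = 8.8:
Cₑ = (11060·8.8 − 10500·1.100) / 560.0 = 153.2 mg/L.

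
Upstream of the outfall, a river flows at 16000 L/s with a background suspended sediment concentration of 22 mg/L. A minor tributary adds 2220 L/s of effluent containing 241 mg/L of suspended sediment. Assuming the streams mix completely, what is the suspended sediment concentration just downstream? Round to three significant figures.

48.7 mg/L

Mass balance: C = (16000·22.00 + 2220·241.0) / 18220 = 887000/18220 = 48.68 mg/L.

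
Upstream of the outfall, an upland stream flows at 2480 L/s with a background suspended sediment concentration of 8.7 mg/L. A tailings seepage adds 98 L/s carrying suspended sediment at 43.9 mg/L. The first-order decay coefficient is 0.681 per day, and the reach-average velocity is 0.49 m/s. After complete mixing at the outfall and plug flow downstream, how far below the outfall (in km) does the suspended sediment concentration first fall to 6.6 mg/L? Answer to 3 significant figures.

Mass balance: C = (2480·8.700 + 98.00·43.90) / 2578 = 25880/2578 = 10.04 mg/L.
Set 10.04·exp(−k·t) = 6.6 → t = ln(10.04/6.6)/k = 53200 s = 14.78 h.
Distance = v·t = 0.49·53200 = 26070 m = 26.07 km.

26.1 km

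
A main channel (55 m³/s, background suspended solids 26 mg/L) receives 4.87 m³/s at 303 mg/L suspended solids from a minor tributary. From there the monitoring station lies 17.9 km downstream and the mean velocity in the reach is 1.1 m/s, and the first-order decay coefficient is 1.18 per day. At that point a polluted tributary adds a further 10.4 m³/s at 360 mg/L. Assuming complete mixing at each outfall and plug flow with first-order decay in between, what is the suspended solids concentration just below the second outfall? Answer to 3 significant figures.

Mixed concentration C = ΣQC/ΣQ = (55.00·26.00 + 4.870·303.0) / 59.87 = 2906/59.87 = 48.53 mg/L; combined flow 59.87 m³/s.
Travel time t = 17.9·1000 / 1.1 = 16270 s = 4.520 h.
Applying C = C₀e^(−kt): 48.53 × 0.8007 = 38.86 mg/L.
Second outfall: C = (59.87·38.86 + 10.40·360.0)/70.27 = 86.39 mg/L.

86.4 mg/L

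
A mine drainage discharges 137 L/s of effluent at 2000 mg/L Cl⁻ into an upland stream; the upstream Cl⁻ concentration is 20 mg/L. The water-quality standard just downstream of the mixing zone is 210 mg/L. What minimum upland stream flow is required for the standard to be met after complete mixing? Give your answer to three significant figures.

Set C_mix = 210: (Q·20.00 + 137.0·2000) / (Q + 137.0) = 210
→ Q = 137.0·(2000 − 210)/(210 − 20.00) = 1291 L/s.

1290 L/s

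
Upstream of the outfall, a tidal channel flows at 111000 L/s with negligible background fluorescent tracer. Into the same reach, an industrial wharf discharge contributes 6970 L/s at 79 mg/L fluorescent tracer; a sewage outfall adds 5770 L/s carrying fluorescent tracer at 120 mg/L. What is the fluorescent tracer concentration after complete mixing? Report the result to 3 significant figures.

10.0 mg/L

Conservation of mass: C = (111000·0 + 6970·79.00 + 5770·120.0) / 123700 = 1243000/123700 = 10.05 mg/L.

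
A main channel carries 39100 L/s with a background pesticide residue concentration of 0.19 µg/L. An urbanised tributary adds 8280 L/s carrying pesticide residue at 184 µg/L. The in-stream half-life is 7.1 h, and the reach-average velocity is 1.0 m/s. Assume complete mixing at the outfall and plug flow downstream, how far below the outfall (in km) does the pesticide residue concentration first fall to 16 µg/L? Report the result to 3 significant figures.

After mixing, C = (39100·0.1900 + 8280·184.0) / 47380 = 1531000/47380 = 32.31 µg/L.
Half-life 7.1 h → k = ln 2 / 7.1 = 0.09763 h⁻¹ = 2.343 d⁻¹.
Set 32.31·exp(−k·t) = 16 → t = ln(32.31/16)/k = 25920 s = 7.199 h.
Distance = v·t = 1.0·25920 = 25920 m = 25.92 km.

25.9 km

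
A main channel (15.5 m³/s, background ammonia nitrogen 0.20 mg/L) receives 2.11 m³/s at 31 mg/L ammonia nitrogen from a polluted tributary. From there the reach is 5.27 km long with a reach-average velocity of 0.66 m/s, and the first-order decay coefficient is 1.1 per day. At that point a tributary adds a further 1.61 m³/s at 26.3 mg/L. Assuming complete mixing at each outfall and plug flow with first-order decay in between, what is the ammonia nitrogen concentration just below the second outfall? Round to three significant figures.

5.42 mg/L

Flow-weighted average: C = (15.50·0.2000 + 2.110·31.00) / 17.61 = 68.51/17.61 = 3.890 mg/L; combined flow 17.61 m³/s.
Travel time t = 5.27·1000 / 0.66 = 7985 s = 2.218 h.
After decay, C = 3.890 × e^(−kt) = 3.890 × 0.9033 = 3.514 mg/L.
Second outfall: C = (17.61·3.514 + 1.610·26.30)/19.22 = 5.423 mg/L.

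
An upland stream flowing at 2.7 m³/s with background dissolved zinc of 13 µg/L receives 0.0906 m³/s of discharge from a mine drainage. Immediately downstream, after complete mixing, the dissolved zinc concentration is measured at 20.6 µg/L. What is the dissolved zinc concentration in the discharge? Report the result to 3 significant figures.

Mass balance: 2.700·13.00 + 0.09060·Cₑ = 2.791·20.60
→ Cₑ = (2.791·20.60 − 2.700·13.00) / 0.09060 = 247.1 µg/L.

247 µg/L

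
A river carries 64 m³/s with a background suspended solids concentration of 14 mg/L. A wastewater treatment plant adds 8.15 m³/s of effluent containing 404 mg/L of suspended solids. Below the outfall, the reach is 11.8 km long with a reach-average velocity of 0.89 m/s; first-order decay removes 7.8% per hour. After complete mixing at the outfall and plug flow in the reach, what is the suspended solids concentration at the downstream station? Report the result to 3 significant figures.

43.0 mg/L

Mass balance: C = (64.00·14.00 + 8.150·404.0) / 72.15 = 4189/72.15 = 58.05 mg/L.
Travel time t = 11.8·1000 / 0.89 = 13260 s = 3.683 h.
7.8%/h lost → k = −ln(1 − 0.078) = 0.08121 h⁻¹.
Decay over the reach: 58.05·exp(−kt) = 58.05·0.7415 = 43.05 mg/L.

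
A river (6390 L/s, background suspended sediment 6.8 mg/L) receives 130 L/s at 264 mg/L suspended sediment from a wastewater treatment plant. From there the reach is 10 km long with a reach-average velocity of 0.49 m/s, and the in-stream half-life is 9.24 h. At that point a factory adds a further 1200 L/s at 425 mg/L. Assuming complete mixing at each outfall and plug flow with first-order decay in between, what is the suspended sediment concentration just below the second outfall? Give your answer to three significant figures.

72.6 mg/L

Conservation of mass: C = (6390·6.800 + 130.0·264.0) / 6520 = 77770/6520 = 11.93 mg/L; combined flow 6520 L/s.
Travel time t = 10·1000 / 0.49 = 20410 s = 5.669 h.
Half-life 9.24 h → k = ln 2 / 9.24 = 0.07502 h⁻¹ = 1.800 d⁻¹.
First-order decay: C = 11.93·exp(−k·t) = 11.93·0.6536 = 7.796 mg/L.
Second outfall: C = (6520·7.796 + 1200·425.0)/7720 = 72.65 mg/L.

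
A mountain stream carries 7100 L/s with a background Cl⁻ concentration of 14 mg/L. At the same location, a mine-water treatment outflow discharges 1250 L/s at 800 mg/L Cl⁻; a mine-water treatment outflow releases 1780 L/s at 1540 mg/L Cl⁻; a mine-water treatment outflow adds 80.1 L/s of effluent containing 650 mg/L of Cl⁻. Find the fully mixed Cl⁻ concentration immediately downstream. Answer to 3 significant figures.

381 mg/L

Mixed concentration C = ΣQC/ΣQ = (7100·14.00 + 1250·800.0 + 1780·1540 + 80.10·650.0) / 10210 = 3893000/10210 = 381.3 mg/L.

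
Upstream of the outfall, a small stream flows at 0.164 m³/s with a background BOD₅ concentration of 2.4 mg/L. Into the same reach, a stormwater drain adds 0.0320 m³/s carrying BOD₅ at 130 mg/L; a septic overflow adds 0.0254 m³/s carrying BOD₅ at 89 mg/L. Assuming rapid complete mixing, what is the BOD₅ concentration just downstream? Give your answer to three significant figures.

30.8 mg/L

After mixing, C = (0.1640·2.400 + 0.03200·130.0 + 0.02540·89.00) / 0.2214 = 6.814/0.2214 = 30.78 mg/L.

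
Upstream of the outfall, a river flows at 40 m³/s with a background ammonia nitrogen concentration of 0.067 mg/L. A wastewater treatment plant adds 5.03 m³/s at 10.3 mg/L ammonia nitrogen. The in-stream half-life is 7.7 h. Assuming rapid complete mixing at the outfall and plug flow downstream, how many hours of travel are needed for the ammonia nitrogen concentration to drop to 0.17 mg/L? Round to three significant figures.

21.8 h

Mixed concentration C = ΣQC/ΣQ = (40.00·0.06700 + 5.030·10.30) / 45.03 = 54.49/45.03 = 1.210 mg/L.
Half-life 7.7 h → k = ln 2 / 7.7 = 0.09002 h⁻¹ = 2.160 d⁻¹.
1.210·exp(−k·t) = 0.17 → t = ln(1.210/0.17)/k = 78490 s = 21.80 h.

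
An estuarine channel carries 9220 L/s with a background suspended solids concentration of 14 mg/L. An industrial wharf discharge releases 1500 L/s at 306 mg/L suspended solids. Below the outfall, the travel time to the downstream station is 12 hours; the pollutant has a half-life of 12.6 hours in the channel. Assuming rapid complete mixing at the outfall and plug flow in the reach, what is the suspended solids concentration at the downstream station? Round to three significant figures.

Mass balance: C = (9220·14.00 + 1500·306.0) / 10720 = 588100/10720 = 54.86 mg/L.
Half-life 12.6 h → k = ln 2 / 12.6 = 0.05501 h⁻¹ = 1.320 d⁻¹.
Decay over the reach: 54.86·exp(−kt) = 54.86·0.5168 = 28.35 mg/L.

28.3 mg/L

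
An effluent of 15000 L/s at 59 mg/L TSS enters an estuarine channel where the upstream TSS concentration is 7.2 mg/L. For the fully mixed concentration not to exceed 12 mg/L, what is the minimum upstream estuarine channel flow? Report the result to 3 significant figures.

Set C_mix = 12: (Q·7.200 + 15000·59.00) / (Q + 15000) = 12
→ Q = 15000·(59.00 − 12)/(12 − 7.200) = 146900 L/s.

147000 L/s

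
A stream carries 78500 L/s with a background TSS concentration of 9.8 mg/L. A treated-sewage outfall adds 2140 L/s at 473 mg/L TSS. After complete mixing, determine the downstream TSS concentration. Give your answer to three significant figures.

Mass balance: C = (78500·9.800 + 2140·473.0) / 80640 = 1782000/80640 = 22.09 mg/L.

22.1 mg/L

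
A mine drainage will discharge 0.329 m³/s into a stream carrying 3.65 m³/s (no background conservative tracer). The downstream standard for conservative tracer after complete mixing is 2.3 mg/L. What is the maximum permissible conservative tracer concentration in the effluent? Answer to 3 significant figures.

At the limit, (Qr·Cr + Qe·Cₑ)/(Qr + Qe) = 2.3:
Cₑ = (3.979·2.3 − 3.650·0) / 0.3290 = 27.82 mg/L.

27.8 mg/L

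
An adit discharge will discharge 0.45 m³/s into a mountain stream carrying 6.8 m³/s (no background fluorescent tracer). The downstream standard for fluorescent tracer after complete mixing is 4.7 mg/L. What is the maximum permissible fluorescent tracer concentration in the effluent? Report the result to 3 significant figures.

At the limit, (Qr·Cr + Qe·Cₑ)/(Qr + Qe) = 4.7:
Cₑ = (7.250·4.7 − 6.800·0) / 0.4500 = 75.72 mg/L.

75.7 mg/L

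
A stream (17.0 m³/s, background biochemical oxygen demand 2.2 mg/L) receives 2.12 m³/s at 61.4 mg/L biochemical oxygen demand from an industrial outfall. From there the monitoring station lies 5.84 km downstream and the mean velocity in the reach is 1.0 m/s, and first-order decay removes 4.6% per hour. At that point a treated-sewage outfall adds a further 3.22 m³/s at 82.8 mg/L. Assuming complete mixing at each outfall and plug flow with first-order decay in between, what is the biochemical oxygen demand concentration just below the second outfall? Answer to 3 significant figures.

After mixing, C = (17.00·2.200 + 2.120·61.40) / 19.12 = 167.6/19.12 = 8.764 mg/L; combined flow 19.12 m³/s.
Travel time t = 5.84·1000 / 1.0 = 5840 s = 1.622 h.
4.6%/h lost → k = −ln(1 − 0.046) = 0.04709 h⁻¹.
Applying C = C₀e^(−kt): 8.764 × 0.9265 = 8.119 mg/L.
Second outfall: C = (19.12·8.119 + 3.220·82.80)/22.34 = 18.88 mg/L.

18.9 mg/L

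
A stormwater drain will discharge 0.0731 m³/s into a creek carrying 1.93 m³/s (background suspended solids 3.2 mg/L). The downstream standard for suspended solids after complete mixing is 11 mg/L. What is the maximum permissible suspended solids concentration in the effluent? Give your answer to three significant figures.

At the limit, (Qr·Cr + Qe·Cₑ)/(Qr + Qe) = 11:
Cₑ = (2.003·11 − 1.930·3.200) / 0.07310 = 216.9 mg/L.

217 mg/L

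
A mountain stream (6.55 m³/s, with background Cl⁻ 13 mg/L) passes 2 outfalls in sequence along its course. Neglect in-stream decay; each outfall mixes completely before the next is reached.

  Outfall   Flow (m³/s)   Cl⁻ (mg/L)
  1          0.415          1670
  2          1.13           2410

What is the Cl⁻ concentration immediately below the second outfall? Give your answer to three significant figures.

Below outfall 1: Q → 6.965 m³/s, C = (6.550·13.00 + 0.4150·1670)/6.965 = 111.7 mg/L.
Below outfall 2: Q → 8.095 m³/s, C = (6.965·111.7 + 1.130·2410)/8.095 = 432.6 mg/L.

433 mg/L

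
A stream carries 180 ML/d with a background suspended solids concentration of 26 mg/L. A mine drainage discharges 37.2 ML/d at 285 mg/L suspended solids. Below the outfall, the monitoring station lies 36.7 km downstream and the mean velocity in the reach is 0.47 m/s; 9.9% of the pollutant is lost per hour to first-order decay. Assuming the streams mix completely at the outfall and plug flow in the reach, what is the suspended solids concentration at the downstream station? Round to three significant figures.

7.33 mg/L

Conservation of mass: C = (180.0·26.00 + 37.20·285.0) / 217.2 = 15280/217.2 = 70.36 mg/L.
Travel time t = 36.7·1000 / 0.47 = 78090 s = 21.69 h.
9.9%/h lost → k = −ln(1 − 0.099) = 0.1043 h⁻¹.
After decay, C = 70.36 × e^(−kt) = 70.36 × 0.1042 = 7.333 mg/L.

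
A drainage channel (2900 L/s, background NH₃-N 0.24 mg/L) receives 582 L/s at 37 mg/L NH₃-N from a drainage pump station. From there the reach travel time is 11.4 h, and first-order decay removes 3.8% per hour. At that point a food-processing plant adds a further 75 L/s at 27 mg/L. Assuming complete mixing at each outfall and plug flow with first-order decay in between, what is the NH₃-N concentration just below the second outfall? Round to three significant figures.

Flow-weighted average: C = (2900·0.2400 + 582.0·37.00) / 3482 = 22230/3482 = 6.384 mg/L; combined flow 3482 L/s.
3.8%/h lost → k = −ln(1 − 0.038) = 0.03874 h⁻¹.
After decay, C = 6.384 × e^(−kt) = 6.384 × 0.6430 = 4.105 mg/L.
At the second outfall, C = (3482·4.105 + 75.00·27.00) / (3482 + 75.00) = 4.588 mg/L.

4.59 mg/L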